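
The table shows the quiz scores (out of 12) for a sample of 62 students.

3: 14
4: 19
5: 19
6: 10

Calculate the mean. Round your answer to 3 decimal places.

Values: 3, 4, 5, 6
Σfx = 14×3 + 19×4 + 19×5 + 10×6 = 273
n = Σf = 62
Mean = 273 / 62 = 4.4032

4.403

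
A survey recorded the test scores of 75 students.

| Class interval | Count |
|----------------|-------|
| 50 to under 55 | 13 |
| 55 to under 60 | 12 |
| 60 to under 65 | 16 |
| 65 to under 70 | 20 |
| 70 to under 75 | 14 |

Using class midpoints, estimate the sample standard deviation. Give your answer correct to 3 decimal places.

6.844

Midpoints: 52.5, 57.5, 62.5, 67.5, 72.5
n = 75, Σfm = 4737.5, mean = 63.1667
Σfm² = 302718.75
Σf(m − x̄)² = Σfm² − (Σfm)²/n = 302718.75 − 4737.5²/75 = 3466.6667
Sample variance = 3466.6667 / 74 = 46.8468
Standard deviation = √46.8468 = 6.8445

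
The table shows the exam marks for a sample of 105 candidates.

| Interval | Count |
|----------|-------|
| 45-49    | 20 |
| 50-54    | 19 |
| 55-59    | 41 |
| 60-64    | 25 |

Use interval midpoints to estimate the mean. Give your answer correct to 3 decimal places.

55.381

Midpoints: 47, 52, 57, 62
Σfm = 20×47 + 19×52 + 41×57 + 25×62 = 5815
n = Σf = 105
Mean = 5815 / 105 = 55.3810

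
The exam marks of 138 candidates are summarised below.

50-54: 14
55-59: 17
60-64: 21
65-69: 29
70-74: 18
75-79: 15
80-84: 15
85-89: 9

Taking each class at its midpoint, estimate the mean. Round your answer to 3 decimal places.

Midpoints: 52, 57, 62, 67, 72, 77, 82, 87
Σfm = 14×52 + 17×57 + 21×62 + 29×67 + 18×72 + 15×77 + 15×82 + 9×87 = 9406
n = Σf = 138
Mean = 9406 / 138 = 68.1594

68.159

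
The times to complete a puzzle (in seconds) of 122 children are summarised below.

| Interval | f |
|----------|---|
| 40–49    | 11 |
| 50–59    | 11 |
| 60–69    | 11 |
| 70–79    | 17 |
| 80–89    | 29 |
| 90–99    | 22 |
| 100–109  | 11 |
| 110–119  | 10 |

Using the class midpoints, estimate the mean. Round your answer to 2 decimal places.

Midpoints: 44.5, 54.5, 64.5, 74.5, 84.5, 94.5, 104.5, 114.5
Σfm = 11×44.5 + 11×54.5 + 11×64.5 + 17×74.5 + 29×84.5 + 22×94.5 + 11×104.5 + 10×114.5 = 9889
n = Σf = 122
Mean = 9889 / 122 = 81.0574

81.06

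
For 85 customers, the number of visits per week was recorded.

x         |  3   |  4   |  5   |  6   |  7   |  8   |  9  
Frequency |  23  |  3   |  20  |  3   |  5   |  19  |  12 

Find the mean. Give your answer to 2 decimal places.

5.81

Values: 3, 4, 5, 6, 7, 8, 9
Σfx = 23×3 + 3×4 + 20×5 + 3×6 + 5×7 + 19×8 + 12×9 = 494
n = Σf = 85
Mean = 494 / 85 = 5.8118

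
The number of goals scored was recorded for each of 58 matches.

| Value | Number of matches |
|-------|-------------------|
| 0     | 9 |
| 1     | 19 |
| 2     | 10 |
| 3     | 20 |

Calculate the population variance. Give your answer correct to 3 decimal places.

Values: 0, 1, 2, 3
n = 58, Σfx = 99, mean = 1.7069
Σfx² = 239
Σf(x − x̄)² = Σfx² − (Σfx)²/n = 239 − 99²/58 = 70.0172
Population variance = 70.0172 / 58 = 1.2072

1.207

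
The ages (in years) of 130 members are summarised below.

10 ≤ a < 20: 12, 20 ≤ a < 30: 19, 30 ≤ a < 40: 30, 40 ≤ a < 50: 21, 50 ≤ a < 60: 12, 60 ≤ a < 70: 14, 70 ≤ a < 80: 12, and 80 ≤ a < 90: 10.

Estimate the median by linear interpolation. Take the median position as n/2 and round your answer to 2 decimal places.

Cumulative frequencies: 12, 31, 61, 82, 94, 108, 120, 130
n = 130; position = n/2 = 65.
This falls in the class 40 ≤ a < 50: L = 40, F = 61, f = 21, h = 10.
Median ≈ 40 + ((65 − 61) / 21) × 10 = 41.9048

41.90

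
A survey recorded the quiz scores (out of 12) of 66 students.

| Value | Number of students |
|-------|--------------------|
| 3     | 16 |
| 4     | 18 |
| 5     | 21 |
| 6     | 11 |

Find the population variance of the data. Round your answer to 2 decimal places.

1.06

Values: 3, 4, 5, 6
n = 66, Σfx = 291, mean = 4.4091
Σfx² = 1353
Σf(x − x̄)² = Σfx² − (Σfx)²/n = 1353 − 291²/66 = 69.9545
Population variance = 69.9545 / 66 = 1.0599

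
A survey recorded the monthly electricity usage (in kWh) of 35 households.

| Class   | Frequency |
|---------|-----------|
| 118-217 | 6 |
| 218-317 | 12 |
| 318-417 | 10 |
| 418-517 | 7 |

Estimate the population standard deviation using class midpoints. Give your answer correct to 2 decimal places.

Midpoints: 167.5, 267.5, 367.5, 467.5
n = 35, Σfm = 11162.5, mean = 318.9286
Σfm² = 3907468.75
Σf(m − x̄)² = Σfm² − (Σfm)²/n = 3907468.75 − 11162.5²/35 = 347428.5714
Population variance = 347428.5714 / 35 = 9926.5306
Standard deviation = √9926.5306 = 99.6320

99.63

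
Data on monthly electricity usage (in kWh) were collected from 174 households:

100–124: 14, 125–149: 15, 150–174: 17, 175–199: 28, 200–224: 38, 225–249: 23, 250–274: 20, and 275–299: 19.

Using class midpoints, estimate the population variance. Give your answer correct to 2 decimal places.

2580.36

Midpoints: 112, 137, 162, 187, 212, 237, 262, 287
n = 174, Σfm = 35813, mean = 205.8218
Σfm² = 7820081
Σf(m − x̄)² = Σfm² − (Σfm)²/n = 7820081 − 35813²/174 = 448983.4770
Population variance = 448983.4770 / 174 = 2580.3648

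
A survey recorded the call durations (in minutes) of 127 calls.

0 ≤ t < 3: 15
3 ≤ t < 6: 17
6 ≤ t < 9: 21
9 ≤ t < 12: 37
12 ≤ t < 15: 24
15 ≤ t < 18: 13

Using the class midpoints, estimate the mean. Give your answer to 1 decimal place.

9.3

Midpoints: 1.5, 4.5, 7.5, 10.5, 13.5, 16.5
Σfm = 15×1.5 + 17×4.5 + 21×7.5 + 37×10.5 + 24×13.5 + 13×16.5 = 1183.5
n = Σf = 127
Mean = 1183.5 / 127 = 9.3189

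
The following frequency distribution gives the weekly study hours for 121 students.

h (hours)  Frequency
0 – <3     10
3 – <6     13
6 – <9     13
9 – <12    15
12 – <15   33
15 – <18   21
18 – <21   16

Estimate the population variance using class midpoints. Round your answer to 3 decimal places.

Midpoints: 1.5, 4.5, 7.5, 10.5, 13.5, 16.5, 19.5
n = 121, Σfm = 1432.5, mean = 11.8388
Σfm² = 20486.25
Σf(m − x̄)² = Σfm² − (Σfm)²/n = 20486.25 − 1432.5²/121 = 3527.1074
Population variance = 3527.1074 / 121 = 29.1496

29.150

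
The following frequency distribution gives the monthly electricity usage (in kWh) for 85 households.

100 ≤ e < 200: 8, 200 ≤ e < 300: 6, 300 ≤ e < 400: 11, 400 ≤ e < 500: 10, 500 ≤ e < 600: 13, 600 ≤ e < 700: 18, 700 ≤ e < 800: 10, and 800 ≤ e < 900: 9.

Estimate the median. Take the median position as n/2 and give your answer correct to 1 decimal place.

Cumulative frequencies: 8, 14, 25, 35, 48, 66, 76, 85
n = 85; position = n/2 = 42.5.
This falls in the class 500 ≤ e < 600: L = 500, F = 35, f = 13, h = 100.
Median ≈ 500 + ((42.5 − 35) / 13) × 100 = 557.6923

557.7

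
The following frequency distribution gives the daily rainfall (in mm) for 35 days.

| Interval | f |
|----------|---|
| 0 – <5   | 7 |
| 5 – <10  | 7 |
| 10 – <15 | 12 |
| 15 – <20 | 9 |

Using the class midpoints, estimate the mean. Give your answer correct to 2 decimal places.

Midpoints: 2.5, 7.5, 12.5, 17.5
Σfm = 7×2.5 + 7×7.5 + 12×12.5 + 9×17.5 = 377.5
n = Σf = 35
Mean = 377.5 / 35 = 10.7857

10.79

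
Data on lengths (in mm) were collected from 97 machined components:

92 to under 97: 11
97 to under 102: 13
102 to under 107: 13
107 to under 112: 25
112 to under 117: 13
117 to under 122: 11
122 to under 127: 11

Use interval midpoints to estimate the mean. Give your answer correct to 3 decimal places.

Midpoints: 94.5, 99.5, 104.5, 109.5, 114.5, 119.5, 124.5
Σfm = 11×94.5 + 13×99.5 + 13×104.5 + 25×109.5 + 13×114.5 + 11×119.5 + 11×124.5 = 10601.5
n = Σf = 97
Mean = 10601.5 / 97 = 109.2938

109.294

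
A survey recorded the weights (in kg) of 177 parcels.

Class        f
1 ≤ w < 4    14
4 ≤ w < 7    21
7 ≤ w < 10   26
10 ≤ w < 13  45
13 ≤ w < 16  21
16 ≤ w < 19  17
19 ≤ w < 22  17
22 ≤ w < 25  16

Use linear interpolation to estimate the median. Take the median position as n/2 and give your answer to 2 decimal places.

Cumulative frequencies: 14, 35, 61, 106, 127, 144, 161, 177
n = 177; position = n/2 = 88.5.
This falls in the class 10 ≤ w < 13: L = 10, F = 61, f = 45, h = 3.
Median ≈ 10 + ((88.5 − 61) / 45) × 3 = 11.8333

11.83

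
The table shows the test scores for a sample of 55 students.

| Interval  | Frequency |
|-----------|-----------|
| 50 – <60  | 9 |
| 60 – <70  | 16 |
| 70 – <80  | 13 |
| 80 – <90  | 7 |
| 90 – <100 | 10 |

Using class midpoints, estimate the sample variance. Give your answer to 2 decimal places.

Midpoints: 55, 65, 75, 85, 95
n = 55, Σfm = 4055, mean = 73.7273
Σfm² = 308775
Σf(m − x̄)² = Σfm² − (Σfm)²/n = 308775 − 4055²/55 = 9810.9091
Sample variance = 9810.9091 / 54 = 181.6835

181.68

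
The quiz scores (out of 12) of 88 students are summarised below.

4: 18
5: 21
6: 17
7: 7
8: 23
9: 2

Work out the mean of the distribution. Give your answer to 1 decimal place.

Values: 4, 5, 6, 7, 8, 9
Σfx = 18×4 + 21×5 + 17×6 + 7×7 + 23×8 + 2×9 = 530
n = Σf = 88
Mean = 530 / 88 = 6.0227

6.0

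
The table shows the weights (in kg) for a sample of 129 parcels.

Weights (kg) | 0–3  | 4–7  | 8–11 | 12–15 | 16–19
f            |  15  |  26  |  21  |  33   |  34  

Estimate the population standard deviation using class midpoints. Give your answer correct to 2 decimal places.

5.45

Midpoints: 1.5, 5.5, 9.5, 13.5, 17.5
n = 129, Σfm = 1405.5, mean = 10.8953
Σfm² = 19142.25
Σf(m − x̄)² = Σfm² − (Σfm)²/n = 19142.25 − 1405.5²/129 = 3828.8372
Population variance = 3828.8372 / 129 = 29.6809
Standard deviation = √29.6809 = 5.4480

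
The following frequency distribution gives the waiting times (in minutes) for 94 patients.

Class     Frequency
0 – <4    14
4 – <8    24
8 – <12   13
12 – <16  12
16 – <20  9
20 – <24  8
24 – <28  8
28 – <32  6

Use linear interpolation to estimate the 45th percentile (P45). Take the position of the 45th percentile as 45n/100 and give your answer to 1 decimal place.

Cumulative frequencies: 14, 38, 51, 63, 72, 80, 88, 94
n = 94; position = 45n/100 = 42.3.
This falls in the class 8 – <12: L = 8, F = 38, f = 13, h = 4.
45th percentile ≈ 8 + ((42.3 − 38) / 13) × 4 = 9.3231

9.3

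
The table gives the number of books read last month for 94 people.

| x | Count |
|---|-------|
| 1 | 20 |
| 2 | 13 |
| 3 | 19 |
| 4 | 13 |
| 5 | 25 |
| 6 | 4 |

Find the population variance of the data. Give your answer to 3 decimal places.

Values: 1, 2, 3, 4, 5, 6
n = 94, Σfx = 304, mean = 3.2340
Σfx² = 1220
Σf(x − x̄)² = Σfx² − (Σfx)²/n = 1220 − 304²/94 = 236.8511
Population variance = 236.8511 / 94 = 2.5197

2.520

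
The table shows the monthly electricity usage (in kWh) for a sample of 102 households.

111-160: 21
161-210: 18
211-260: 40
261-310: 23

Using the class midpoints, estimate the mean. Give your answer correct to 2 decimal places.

Midpoints: 135.5, 185.5, 235.5, 285.5
Σfm = 21×135.5 + 18×185.5 + 40×235.5 + 23×285.5 = 22171
n = Σf = 102
Mean = 22171 / 102 = 217.3627

217.36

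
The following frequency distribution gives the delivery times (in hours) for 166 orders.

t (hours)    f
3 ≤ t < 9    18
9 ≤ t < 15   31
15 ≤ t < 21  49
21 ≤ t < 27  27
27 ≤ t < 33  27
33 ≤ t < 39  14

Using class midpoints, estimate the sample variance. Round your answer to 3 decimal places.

Midpoints: 6, 12, 18, 24, 30, 36
n = 166, Σfm = 3324, mean = 20.0241
Σfm² = 78984
Σf(m − x̄)² = Σfm² − (Σfm)²/n = 78984 − 3324²/166 = 12423.9036
Sample variance = 12423.9036 / 165 = 75.2964

75.296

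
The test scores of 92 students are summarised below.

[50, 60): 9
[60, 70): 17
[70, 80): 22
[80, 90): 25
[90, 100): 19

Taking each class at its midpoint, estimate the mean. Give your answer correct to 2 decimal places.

78.04

Midpoints: 55, 65, 75, 85, 95
Σfm = 9×55 + 17×65 + 22×75 + 25×85 + 19×95 = 7180
n = Σf = 92
Mean = 7180 / 92 = 78.0435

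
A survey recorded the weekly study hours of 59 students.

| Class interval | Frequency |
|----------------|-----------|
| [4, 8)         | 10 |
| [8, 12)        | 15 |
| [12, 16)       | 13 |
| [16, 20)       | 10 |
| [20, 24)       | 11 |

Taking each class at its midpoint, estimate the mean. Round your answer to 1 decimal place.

Midpoints: 6, 10, 14, 18, 22
Σfm = 10×6 + 15×10 + 13×14 + 10×18 + 11×22 = 814
n = Σf = 59
Mean = 814 / 59 = 13.7966

13.8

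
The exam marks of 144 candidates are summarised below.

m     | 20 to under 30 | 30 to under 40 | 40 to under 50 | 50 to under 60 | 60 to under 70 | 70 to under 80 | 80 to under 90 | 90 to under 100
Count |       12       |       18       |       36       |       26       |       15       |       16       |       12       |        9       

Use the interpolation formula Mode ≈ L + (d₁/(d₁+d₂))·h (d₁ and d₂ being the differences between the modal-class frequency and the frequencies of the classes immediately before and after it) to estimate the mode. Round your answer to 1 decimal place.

46.4

Modal class: 40 to under 50 (highest frequency 36).
d₁ = 36 − 18 = 18, d₂ = 36 − 26 = 10
Mode ≈ 40 + (18/(18+10)) × 10 = 40 + 6.4286 = 46.4286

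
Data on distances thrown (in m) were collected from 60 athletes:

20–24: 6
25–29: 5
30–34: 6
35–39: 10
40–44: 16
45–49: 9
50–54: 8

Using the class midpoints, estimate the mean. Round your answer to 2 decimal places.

Midpoints: 22, 27, 32, 37, 42, 47, 52
Σfm = 6×22 + 5×27 + 6×32 + 10×37 + 16×42 + 9×47 + 8×52 = 2340
n = Σf = 60
Mean = 2340 / 60 = 39.0000

39.00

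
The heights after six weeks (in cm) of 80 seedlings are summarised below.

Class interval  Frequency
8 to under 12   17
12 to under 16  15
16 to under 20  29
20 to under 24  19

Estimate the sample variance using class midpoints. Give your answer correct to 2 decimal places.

18.38

Midpoints: 10, 14, 18, 22
n = 80, Σfm = 1320, mean = 16.5000
Σfm² = 23232
Σf(m − x̄)² = Σfm² − (Σfm)²/n = 23232 − 1320²/80 = 1452.0000
Sample variance = 1452.0000 / 79 = 18.3797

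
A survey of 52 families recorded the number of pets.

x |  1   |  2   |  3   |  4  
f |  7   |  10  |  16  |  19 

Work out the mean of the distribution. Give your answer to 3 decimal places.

Values: 1, 2, 3, 4
Σfx = 7×1 + 10×2 + 16×3 + 19×4 = 151
n = Σf = 52
Mean = 151 / 52 = 2.9038

2.904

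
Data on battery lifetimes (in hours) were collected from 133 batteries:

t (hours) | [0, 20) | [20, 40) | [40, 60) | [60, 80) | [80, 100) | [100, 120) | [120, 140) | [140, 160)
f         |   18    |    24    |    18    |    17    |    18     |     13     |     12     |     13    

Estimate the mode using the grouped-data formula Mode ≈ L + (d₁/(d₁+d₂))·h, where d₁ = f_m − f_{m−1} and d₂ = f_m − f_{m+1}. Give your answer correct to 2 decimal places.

Modal class: [20, 40) (highest frequency 24).
d₁ = 24 − 18 = 6, d₂ = 24 − 18 = 6
Mode ≈ 20 + (6/(6+6)) × 20 = 20 + 10.0000 = 30.0000

30.00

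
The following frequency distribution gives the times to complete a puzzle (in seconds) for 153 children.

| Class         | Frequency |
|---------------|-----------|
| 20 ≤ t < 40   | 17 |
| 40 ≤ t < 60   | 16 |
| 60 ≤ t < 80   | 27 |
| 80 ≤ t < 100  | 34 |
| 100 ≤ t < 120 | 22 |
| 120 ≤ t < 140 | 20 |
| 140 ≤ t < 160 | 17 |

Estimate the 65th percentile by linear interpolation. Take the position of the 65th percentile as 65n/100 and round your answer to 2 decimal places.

104.95

Cumulative frequencies: 17, 33, 60, 94, 116, 136, 153
n = 153; position = 65n/100 = 99.45.
This falls in the class 100 ≤ t < 120: L = 100, F = 94, f = 22, h = 20.
65th percentile ≈ 100 + ((99.45 − 94) / 22) × 20 = 104.9545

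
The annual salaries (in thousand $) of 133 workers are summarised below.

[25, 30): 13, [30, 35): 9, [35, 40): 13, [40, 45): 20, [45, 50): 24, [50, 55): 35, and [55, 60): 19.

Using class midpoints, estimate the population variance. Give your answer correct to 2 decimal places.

84.90

Midpoints: 27.5, 32.5, 37.5, 42.5, 47.5, 52.5, 57.5
n = 133, Σfm = 6057.5, mean = 45.5451
Σfm² = 287181.25
Σf(m − x̄)² = Σfm² − (Σfm)²/n = 287181.25 − 6057.5²/133 = 11291.7293
Population variance = 11291.7293 / 133 = 84.9002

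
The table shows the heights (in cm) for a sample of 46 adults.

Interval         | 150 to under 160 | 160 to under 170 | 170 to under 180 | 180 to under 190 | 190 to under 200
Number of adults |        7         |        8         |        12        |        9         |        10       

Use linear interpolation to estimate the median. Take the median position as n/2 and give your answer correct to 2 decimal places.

Cumulative frequencies: 7, 15, 27, 36, 46
n = 46; position = n/2 = 23.
This falls in the class 170 to under 180: L = 170, F = 15, f = 12, h = 10.
Median ≈ 170 + ((23 − 15) / 12) × 10 = 176.6667

176.67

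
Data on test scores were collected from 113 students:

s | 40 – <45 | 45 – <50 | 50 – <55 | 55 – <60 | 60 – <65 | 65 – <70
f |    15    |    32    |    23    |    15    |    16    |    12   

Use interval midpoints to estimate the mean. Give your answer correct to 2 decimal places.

Midpoints: 42.5, 47.5, 52.5, 57.5, 62.5, 67.5
Σfm = 15×42.5 + 32×47.5 + 23×52.5 + 15×57.5 + 16×62.5 + 12×67.5 = 6037.5
n = Σf = 113
Mean = 6037.5 / 113 = 53.4292

53.43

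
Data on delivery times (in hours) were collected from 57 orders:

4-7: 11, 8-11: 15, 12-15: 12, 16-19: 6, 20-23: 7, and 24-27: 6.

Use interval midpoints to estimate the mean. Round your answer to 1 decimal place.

Midpoints: 5.5, 9.5, 13.5, 17.5, 21.5, 25.5
Σfm = 11×5.5 + 15×9.5 + 12×13.5 + 6×17.5 + 7×21.5 + 6×25.5 = 773.5
n = Σf = 57
Mean = 773.5 / 57 = 13.5702

13.6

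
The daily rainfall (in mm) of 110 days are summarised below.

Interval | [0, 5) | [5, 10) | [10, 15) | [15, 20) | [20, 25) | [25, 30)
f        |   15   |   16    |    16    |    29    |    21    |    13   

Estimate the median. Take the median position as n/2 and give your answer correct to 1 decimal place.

Cumulative frequencies: 15, 31, 47, 76, 97, 110
n = 110; position = n/2 = 55.
This falls in the class [15, 20): L = 15, F = 47, f = 29, h = 5.
Median ≈ 15 + ((55 − 47) / 29) × 5 = 16.3793

16.4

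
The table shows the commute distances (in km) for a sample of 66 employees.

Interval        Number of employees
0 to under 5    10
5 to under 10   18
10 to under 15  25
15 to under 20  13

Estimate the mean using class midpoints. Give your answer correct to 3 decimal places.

10.606

Midpoints: 2.5, 7.5, 12.5, 17.5
Σfm = 10×2.5 + 18×7.5 + 25×12.5 + 13×17.5 = 700
n = Σf = 66
Mean = 700 / 66 = 10.6061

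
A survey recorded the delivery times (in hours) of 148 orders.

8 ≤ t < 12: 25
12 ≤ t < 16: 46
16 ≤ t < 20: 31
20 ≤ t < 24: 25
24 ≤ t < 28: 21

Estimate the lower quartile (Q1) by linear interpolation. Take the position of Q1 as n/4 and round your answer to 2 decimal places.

13.04

Cumulative frequencies: 25, 71, 102, 127, 148
n = 148; position = n/4 = 37.
This falls in the class 12 ≤ t < 16: L = 12, F = 25, f = 46, h = 4.
Lower quartile ≈ 12 + ((37 − 25) / 46) × 4 = 13.0435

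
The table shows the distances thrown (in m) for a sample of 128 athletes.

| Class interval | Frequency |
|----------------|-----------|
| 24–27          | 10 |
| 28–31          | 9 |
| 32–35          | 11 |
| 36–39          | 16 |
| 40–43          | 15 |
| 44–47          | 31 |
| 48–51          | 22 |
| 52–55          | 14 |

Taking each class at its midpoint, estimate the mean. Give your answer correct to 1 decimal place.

Midpoints: 25.5, 29.5, 33.5, 37.5, 41.5, 45.5, 49.5, 53.5
Σfm = 10×25.5 + 9×29.5 + 11×33.5 + 16×37.5 + 15×41.5 + 31×45.5 + 22×49.5 + 14×53.5 = 5360
n = Σf = 128
Mean = 5360 / 128 = 41.8750

41.9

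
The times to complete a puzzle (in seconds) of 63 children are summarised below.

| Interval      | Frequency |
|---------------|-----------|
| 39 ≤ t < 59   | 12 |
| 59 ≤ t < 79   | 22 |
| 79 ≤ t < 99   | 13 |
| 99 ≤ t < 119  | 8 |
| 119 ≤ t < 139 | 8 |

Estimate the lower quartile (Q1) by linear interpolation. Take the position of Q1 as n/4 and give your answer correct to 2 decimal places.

62.41

Cumulative frequencies: 12, 34, 47, 55, 63
n = 63; position = n/4 = 15.75.
This falls in the class 59 ≤ t < 79: L = 59, F = 12, f = 22, h = 20.
Lower quartile ≈ 59 + ((15.75 − 12) / 22) × 20 = 62.4091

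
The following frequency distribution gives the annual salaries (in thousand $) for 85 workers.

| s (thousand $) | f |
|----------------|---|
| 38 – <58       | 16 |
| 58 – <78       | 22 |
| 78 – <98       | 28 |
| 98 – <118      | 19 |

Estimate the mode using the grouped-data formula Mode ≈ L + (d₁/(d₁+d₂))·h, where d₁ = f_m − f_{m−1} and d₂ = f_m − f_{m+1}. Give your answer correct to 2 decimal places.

Modal class: 78 – <98 (highest frequency 28).
d₁ = 28 − 22 = 6, d₂ = 28 − 19 = 9
Mode ≈ 78 + (6/(6+9)) × 20 = 78 + 8.0000 = 86.0000

86.00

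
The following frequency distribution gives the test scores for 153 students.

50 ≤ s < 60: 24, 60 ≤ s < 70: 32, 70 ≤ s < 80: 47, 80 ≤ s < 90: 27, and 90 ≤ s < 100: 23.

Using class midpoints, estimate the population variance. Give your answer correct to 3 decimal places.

Midpoints: 55, 65, 75, 85, 95
n = 153, Σfm = 11405, mean = 74.5425
Σfm² = 874825
Σf(m − x̄)² = Σfm² − (Σfm)²/n = 874825 − 11405²/153 = 24667.9739
Population variance = 24667.9739 / 153 = 161.2286

161.229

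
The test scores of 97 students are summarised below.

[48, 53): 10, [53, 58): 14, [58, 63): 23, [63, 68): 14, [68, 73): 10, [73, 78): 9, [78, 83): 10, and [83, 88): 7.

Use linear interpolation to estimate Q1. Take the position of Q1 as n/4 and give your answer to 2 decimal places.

58.05

Cumulative frequencies: 10, 24, 47, 61, 71, 80, 90, 97
n = 97; position = n/4 = 24.25.
This falls in the class [58, 63): L = 58, F = 24, f = 23, h = 5.
Lower quartile ≈ 58 + ((24.25 − 24) / 23) × 5 = 58.0543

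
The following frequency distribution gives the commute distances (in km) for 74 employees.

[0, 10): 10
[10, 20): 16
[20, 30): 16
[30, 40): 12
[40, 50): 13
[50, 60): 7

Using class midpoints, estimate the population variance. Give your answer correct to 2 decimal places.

Midpoints: 5, 15, 25, 35, 45, 55
n = 74, Σfm = 2080, mean = 28.1081
Σfm² = 76050
Σf(m − x̄)² = Σfm² − (Σfm)²/n = 76050 − 2080²/74 = 17585.1351
Population variance = 17585.1351 / 74 = 237.6370

237.64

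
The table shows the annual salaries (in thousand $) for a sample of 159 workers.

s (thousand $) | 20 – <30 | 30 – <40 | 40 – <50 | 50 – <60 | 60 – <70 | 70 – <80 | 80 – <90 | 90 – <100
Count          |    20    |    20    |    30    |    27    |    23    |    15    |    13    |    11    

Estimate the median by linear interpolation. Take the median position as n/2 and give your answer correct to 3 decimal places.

Cumulative frequencies: 20, 40, 70, 97, 120, 135, 148, 159
n = 159; position = n/2 = 79.5.
This falls in the class 50 – <60: L = 50, F = 70, f = 27, h = 10.
Median ≈ 50 + ((79.5 − 70) / 27) × 10 = 53.5185

53.519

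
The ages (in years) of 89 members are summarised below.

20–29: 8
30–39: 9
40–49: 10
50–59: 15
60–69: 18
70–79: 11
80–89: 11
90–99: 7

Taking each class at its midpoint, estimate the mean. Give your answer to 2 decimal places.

60.01

Midpoints: 24.5, 34.5, 44.5, 54.5, 64.5, 74.5, 84.5, 94.5
Σfm = 8×24.5 + 9×34.5 + 10×44.5 + 15×54.5 + 18×64.5 + 11×74.5 + 11×84.5 + 7×94.5 = 5340.5
n = Σf = 89
Mean = 5340.5 / 89 = 60.0056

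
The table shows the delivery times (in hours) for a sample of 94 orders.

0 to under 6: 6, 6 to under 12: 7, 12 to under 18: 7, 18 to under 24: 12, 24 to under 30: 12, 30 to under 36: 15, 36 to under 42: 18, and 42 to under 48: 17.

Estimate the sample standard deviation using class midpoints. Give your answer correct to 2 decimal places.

12.88

Midpoints: 3, 9, 15, 21, 27, 33, 39, 45
n = 94, Σfm = 2724, mean = 28.9787
Σfm² = 94374
Σf(m − x̄)² = Σfm² − (Σfm)²/n = 94374 − 2724²/94 = 15435.9574
Sample variance = 15435.9574 / 93 = 165.9780
Standard deviation = √165.9780 = 12.8832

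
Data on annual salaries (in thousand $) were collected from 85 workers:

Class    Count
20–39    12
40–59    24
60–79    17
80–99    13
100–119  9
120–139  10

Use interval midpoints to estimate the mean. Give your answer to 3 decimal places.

Midpoints: 29.5, 49.5, 69.5, 89.5, 109.5, 129.5
Σfm = 12×29.5 + 24×49.5 + 17×69.5 + 13×89.5 + 9×109.5 + 10×129.5 = 6167.5
n = Σf = 85
Mean = 6167.5 / 85 = 72.5588

72.559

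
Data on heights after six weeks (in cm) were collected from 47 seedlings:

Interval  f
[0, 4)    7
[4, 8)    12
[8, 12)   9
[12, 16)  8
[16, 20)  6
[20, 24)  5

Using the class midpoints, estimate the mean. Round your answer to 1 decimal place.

10.8

Midpoints: 2, 6, 10, 14, 18, 22
Σfm = 7×2 + 12×6 + 9×10 + 8×14 + 6×18 + 5×22 = 506
n = Σf = 47
Mean = 506 / 47 = 10.7660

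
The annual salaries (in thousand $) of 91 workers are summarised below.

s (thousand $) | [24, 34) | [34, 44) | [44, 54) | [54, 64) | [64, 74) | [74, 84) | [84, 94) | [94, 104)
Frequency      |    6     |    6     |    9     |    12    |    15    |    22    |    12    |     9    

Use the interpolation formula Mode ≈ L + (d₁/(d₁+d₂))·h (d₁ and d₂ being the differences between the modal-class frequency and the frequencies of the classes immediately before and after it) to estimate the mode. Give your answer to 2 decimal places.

78.12

Modal class: [74, 84) (highest frequency 22).
d₁ = 22 − 15 = 7, d₂ = 22 − 12 = 10
Mode ≈ 74 + (7/(7+10)) × 10 = 74 + 4.1176 = 78.1176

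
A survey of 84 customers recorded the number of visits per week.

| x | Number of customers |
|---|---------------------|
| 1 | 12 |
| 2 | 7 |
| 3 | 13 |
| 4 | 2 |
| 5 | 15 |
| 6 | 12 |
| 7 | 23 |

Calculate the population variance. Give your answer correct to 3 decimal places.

Values: 1, 2, 3, 4, 5, 6, 7
n = 84, Σfx = 381, mean = 4.5357
Σfx² = 2123
Σf(x − x̄)² = Σfx² − (Σfx)²/n = 2123 − 381²/84 = 394.8929
Population variance = 394.8929 / 84 = 4.7011

4.701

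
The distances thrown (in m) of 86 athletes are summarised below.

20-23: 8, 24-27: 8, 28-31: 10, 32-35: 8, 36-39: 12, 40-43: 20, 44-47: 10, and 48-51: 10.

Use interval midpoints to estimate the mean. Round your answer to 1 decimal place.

36.8

Midpoints: 21.5, 25.5, 29.5, 33.5, 37.5, 41.5, 45.5, 49.5
Σfm = 8×21.5 + 8×25.5 + 10×29.5 + 8×33.5 + 12×37.5 + 20×41.5 + 10×45.5 + 10×49.5 = 3169
n = Σf = 86
Mean = 3169 / 86 = 36.8488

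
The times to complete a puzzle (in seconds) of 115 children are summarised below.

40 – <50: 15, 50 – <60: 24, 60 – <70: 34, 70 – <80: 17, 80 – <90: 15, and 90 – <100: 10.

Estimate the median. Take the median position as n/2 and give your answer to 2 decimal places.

Cumulative frequencies: 15, 39, 73, 90, 105, 115
n = 115; position = n/2 = 57.5.
This falls in the class 60 – <70: L = 60, F = 39, f = 34, h = 10.
Median ≈ 60 + ((57.5 − 39) / 34) × 10 = 65.4412

65.44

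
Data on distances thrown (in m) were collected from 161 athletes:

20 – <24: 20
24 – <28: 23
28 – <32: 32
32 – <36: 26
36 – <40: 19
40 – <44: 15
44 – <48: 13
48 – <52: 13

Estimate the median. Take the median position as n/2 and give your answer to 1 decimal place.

Cumulative frequencies: 20, 43, 75, 101, 120, 135, 148, 161
n = 161; position = n/2 = 80.5.
This falls in the class 32 – <36: L = 32, F = 75, f = 26, h = 4.
Median ≈ 32 + ((80.5 − 75) / 26) × 4 = 32.8462

32.8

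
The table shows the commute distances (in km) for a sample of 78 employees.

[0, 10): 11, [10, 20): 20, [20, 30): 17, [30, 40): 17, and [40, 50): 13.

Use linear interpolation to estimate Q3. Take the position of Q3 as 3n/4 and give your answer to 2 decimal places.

Cumulative frequencies: 11, 31, 48, 65, 78
n = 78; position = 3n/4 = 58.5.
This falls in the class [30, 40): L = 30, F = 48, f = 17, h = 10.
Upper quartile ≈ 30 + ((58.5 − 48) / 17) × 10 = 36.1765

36.18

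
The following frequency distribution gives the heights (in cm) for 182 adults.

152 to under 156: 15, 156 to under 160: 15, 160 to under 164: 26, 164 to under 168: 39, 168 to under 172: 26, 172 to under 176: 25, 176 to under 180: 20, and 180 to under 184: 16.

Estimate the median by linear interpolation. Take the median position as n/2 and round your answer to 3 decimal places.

Cumulative frequencies: 15, 30, 56, 95, 121, 146, 166, 182
n = 182; position = n/2 = 91.
This falls in the class 164 to under 168: L = 164, F = 56, f = 39, h = 4.
Median ≈ 164 + ((91 − 56) / 39) × 4 = 167.5897

167.590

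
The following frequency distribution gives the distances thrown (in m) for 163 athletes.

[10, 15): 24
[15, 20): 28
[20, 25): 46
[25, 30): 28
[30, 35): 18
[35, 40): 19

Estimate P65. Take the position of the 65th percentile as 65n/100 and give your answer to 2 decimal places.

26.42

Cumulative frequencies: 24, 52, 98, 126, 144, 163
n = 163; position = 65n/100 = 105.95.
This falls in the class [25, 30): L = 25, F = 98, f = 28, h = 5.
65th percentile ≈ 25 + ((105.95 − 98) / 28) × 5 = 26.4196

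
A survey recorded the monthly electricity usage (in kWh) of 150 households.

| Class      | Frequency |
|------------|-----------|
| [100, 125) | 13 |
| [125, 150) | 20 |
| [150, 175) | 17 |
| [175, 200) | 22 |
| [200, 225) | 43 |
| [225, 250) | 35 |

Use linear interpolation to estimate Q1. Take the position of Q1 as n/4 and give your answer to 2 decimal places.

156.62

Cumulative frequencies: 13, 33, 50, 72, 115, 150
n = 150; position = n/4 = 37.5.
This falls in the class [150, 175): L = 150, F = 33, f = 17, h = 25.
Lower quartile ≈ 150 + ((37.5 − 33) / 17) × 25 = 156.6176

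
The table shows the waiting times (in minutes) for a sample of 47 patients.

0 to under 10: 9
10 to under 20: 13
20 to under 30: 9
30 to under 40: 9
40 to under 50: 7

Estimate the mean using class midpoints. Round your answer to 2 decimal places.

23.30

Midpoints: 5, 15, 25, 35, 45
Σfm = 9×5 + 13×15 + 9×25 + 9×35 + 7×45 = 1095
n = Σf = 47
Mean = 1095 / 47 = 23.2979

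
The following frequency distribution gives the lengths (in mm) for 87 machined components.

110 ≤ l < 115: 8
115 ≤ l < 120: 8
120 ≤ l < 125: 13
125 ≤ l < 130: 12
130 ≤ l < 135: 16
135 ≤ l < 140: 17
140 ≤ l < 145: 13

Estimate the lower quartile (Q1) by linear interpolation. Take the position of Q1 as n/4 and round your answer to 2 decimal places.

122.21

Cumulative frequencies: 8, 16, 29, 41, 57, 74, 87
n = 87; position = n/4 = 21.75.
This falls in the class 120 ≤ l < 125: L = 120, F = 16, f = 13, h = 5.
Lower quartile ≈ 120 + ((21.75 − 16) / 13) × 5 = 122.2115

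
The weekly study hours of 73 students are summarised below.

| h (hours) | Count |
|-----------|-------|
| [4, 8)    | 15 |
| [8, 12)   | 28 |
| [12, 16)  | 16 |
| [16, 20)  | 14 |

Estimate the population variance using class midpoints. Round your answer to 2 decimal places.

Midpoints: 6, 10, 14, 18
n = 73, Σfm = 846, mean = 11.5890
Σfm² = 11012
Σf(m − x̄)² = Σfm² − (Σfm)²/n = 11012 − 846²/73 = 1207.6712
Population variance = 1207.6712 / 73 = 16.5434

16.54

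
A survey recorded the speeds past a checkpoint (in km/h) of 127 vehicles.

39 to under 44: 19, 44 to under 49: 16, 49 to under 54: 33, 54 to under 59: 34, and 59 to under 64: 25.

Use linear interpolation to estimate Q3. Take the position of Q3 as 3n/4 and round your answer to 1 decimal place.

58.0

Cumulative frequencies: 19, 35, 68, 102, 127
n = 127; position = 3n/4 = 95.25.
This falls in the class 54 to under 59: L = 54, F = 68, f = 34, h = 5.
Upper quartile ≈ 54 + ((95.25 − 68) / 34) × 5 = 58.0074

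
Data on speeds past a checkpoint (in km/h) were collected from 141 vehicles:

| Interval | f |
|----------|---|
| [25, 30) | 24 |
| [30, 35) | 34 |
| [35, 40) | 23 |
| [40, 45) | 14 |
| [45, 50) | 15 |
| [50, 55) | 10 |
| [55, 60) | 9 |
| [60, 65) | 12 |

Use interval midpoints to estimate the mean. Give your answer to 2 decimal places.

Midpoints: 27.5, 32.5, 37.5, 42.5, 47.5, 52.5, 57.5, 62.5
Σfm = 24×27.5 + 34×32.5 + 23×37.5 + 14×42.5 + 15×47.5 + 10×52.5 + 9×57.5 + 12×62.5 = 5727.5
n = Σf = 141
Mean = 5727.5 / 141 = 40.6206

40.62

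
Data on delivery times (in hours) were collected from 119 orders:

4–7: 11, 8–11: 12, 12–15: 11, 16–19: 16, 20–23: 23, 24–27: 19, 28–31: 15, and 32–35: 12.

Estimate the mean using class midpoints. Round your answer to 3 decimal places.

20.391

Midpoints: 5.5, 9.5, 13.5, 17.5, 21.5, 25.5, 29.5, 33.5
Σfm = 11×5.5 + 12×9.5 + 11×13.5 + 16×17.5 + 23×21.5 + 19×25.5 + 15×29.5 + 12×33.5 = 2426.5
n = Σf = 119
Mean = 2426.5 / 119 = 20.3908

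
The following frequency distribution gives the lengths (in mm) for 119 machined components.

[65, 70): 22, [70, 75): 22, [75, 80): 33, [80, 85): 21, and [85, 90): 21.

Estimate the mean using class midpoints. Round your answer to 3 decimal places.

77.374

Midpoints: 67.5, 72.5, 77.5, 82.5, 87.5
Σfm = 22×67.5 + 22×72.5 + 33×77.5 + 21×82.5 + 21×87.5 = 9207.5
n = Σf = 119
Mean = 9207.5 / 119 = 77.3739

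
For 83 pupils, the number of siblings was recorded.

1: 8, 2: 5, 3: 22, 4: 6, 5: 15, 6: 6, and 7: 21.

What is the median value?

Cumulative frequencies: 8, 13, 35, 41, 56, 62, 83
n = 83, so the median is the value in position (n+1)/2 = 42.
Position 42 falls at value 5.

5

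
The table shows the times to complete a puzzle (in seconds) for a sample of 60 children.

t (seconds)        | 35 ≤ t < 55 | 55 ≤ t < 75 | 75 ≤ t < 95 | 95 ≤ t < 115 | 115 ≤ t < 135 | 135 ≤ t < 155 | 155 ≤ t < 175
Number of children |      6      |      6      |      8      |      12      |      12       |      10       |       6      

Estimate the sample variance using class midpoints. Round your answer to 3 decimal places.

1285.424

Midpoints: 45, 65, 85, 105, 125, 145, 165
n = 60, Σfm = 6540, mean = 109.0000
Σfm² = 788700
Σf(m − x̄)² = Σfm² − (Σfm)²/n = 788700 − 6540²/60 = 75840.0000
Sample variance = 75840.0000 / 59 = 1285.4237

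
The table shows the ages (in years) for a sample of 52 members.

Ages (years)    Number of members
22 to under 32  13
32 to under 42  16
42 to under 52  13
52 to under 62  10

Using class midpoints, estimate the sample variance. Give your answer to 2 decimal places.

Midpoints: 27, 37, 47, 57
n = 52, Σfm = 2124, mean = 40.8462
Σfm² = 92588
Σf(m − x̄)² = Σfm² − (Σfm)²/n = 92588 − 2124²/52 = 5830.7692
Sample variance = 5830.7692 / 51 = 114.3288

114.33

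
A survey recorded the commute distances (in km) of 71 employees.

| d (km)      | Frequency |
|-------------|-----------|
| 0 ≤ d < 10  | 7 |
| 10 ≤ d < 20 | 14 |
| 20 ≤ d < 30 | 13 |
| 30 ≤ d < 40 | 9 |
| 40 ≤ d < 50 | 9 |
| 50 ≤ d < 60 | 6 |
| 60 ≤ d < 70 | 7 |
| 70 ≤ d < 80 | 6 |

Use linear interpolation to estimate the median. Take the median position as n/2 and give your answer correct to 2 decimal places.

Cumulative frequencies: 7, 21, 34, 43, 52, 58, 65, 71
n = 71; position = n/2 = 35.5.
This falls in the class 30 ≤ d < 40: L = 30, F = 34, f = 9, h = 10.
Median ≈ 30 + ((35.5 − 34) / 9) × 10 = 31.6667

31.67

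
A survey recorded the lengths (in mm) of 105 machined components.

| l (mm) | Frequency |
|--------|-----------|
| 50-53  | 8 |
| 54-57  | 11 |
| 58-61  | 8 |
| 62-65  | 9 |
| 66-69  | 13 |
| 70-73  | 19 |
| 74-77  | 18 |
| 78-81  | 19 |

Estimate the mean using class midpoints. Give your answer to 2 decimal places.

Midpoints: 51.5, 55.5, 59.5, 63.5, 67.5, 71.5, 75.5, 79.5
Σfm = 8×51.5 + 11×55.5 + 8×59.5 + 9×63.5 + 13×67.5 + 19×71.5 + 18×75.5 + 19×79.5 = 7175.5
n = Σf = 105
Mean = 7175.5 / 105 = 68.3381

68.34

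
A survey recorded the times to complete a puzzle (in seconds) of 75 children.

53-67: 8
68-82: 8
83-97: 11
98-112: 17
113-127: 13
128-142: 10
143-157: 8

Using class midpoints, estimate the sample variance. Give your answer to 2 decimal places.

728.27

Midpoints: 60, 75, 90, 105, 120, 135, 150
n = 75, Σfm = 7965, mean = 106.2000
Σfm² = 899775
Σf(m − x̄)² = Σfm² − (Σfm)²/n = 899775 − 7965²/75 = 53892.0000
Sample variance = 53892.0000 / 74 = 728.2703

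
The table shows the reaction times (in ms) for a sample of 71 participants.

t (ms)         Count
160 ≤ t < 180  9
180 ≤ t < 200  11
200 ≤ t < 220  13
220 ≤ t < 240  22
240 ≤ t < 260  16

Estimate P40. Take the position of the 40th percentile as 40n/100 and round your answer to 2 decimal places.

212.92

Cumulative frequencies: 9, 20, 33, 55, 71
n = 71; position = 40n/100 = 28.4.
This falls in the class 200 ≤ t < 220: L = 200, F = 20, f = 13, h = 20.
40th percentile ≈ 200 + ((28.4 − 20) / 13) × 20 = 212.9231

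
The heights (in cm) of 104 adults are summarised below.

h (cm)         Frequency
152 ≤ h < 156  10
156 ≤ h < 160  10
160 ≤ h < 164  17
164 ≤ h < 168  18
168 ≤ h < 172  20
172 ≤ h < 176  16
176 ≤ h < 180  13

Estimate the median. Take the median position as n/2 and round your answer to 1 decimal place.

167.3

Cumulative frequencies: 10, 20, 37, 55, 75, 91, 104
n = 104; position = n/2 = 52.
This falls in the class 164 ≤ h < 168: L = 164, F = 37, f = 18, h = 4.
Median ≈ 164 + ((52 − 37) / 18) × 4 = 167.3333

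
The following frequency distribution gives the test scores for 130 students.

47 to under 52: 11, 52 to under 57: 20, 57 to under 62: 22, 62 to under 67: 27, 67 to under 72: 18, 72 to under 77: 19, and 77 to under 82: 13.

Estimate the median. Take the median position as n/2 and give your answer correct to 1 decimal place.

64.2

Cumulative frequencies: 11, 31, 53, 80, 98, 117, 130
n = 130; position = n/2 = 65.
This falls in the class 62 to under 67: L = 62, F = 53, f = 27, h = 5.
Median ≈ 62 + ((65 − 53) / 27) × 5 = 64.2222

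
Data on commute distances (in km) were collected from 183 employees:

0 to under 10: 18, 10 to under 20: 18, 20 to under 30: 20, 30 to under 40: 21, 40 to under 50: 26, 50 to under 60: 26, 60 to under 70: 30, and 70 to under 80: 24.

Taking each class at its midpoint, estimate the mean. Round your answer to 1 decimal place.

Midpoints: 5, 15, 25, 35, 45, 55, 65, 75
Σfm = 18×5 + 18×15 + 20×25 + 21×35 + 26×45 + 26×55 + 30×65 + 24×75 = 7945
n = Σf = 183
Mean = 7945 / 183 = 43.4153

43.4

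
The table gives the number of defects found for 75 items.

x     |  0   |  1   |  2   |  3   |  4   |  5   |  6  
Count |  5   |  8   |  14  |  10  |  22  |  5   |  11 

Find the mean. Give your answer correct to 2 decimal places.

Values: 0, 1, 2, 3, 4, 5, 6
Σfx = 5×0 + 8×1 + 14×2 + 10×3 + 22×4 + 5×5 + 11×6 = 245
n = Σf = 75
Mean = 245 / 75 = 3.2667

3.27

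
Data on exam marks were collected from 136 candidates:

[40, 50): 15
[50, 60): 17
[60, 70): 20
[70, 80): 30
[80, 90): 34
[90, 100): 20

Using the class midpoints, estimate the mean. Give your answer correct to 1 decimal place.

Midpoints: 45, 55, 65, 75, 85, 95
Σfm = 15×45 + 17×55 + 20×65 + 30×75 + 34×85 + 20×95 = 9950
n = Σf = 136
Mean = 9950 / 136 = 73.1618

73.2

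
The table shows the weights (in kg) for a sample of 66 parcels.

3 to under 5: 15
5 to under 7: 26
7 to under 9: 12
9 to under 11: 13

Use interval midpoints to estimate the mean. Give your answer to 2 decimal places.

6.70

Midpoints: 4, 6, 8, 10
Σfm = 15×4 + 26×6 + 12×8 + 13×10 = 442
n = Σf = 66
Mean = 442 / 66 = 6.6970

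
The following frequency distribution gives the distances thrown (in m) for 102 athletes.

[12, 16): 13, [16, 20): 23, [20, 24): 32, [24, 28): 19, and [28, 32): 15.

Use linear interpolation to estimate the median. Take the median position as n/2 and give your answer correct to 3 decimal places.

Cumulative frequencies: 13, 36, 68, 87, 102
n = 102; position = n/2 = 51.
This falls in the class [20, 24): L = 20, F = 36, f = 32, h = 4.
Median ≈ 20 + ((51 − 36) / 32) × 4 = 21.8750

21.875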